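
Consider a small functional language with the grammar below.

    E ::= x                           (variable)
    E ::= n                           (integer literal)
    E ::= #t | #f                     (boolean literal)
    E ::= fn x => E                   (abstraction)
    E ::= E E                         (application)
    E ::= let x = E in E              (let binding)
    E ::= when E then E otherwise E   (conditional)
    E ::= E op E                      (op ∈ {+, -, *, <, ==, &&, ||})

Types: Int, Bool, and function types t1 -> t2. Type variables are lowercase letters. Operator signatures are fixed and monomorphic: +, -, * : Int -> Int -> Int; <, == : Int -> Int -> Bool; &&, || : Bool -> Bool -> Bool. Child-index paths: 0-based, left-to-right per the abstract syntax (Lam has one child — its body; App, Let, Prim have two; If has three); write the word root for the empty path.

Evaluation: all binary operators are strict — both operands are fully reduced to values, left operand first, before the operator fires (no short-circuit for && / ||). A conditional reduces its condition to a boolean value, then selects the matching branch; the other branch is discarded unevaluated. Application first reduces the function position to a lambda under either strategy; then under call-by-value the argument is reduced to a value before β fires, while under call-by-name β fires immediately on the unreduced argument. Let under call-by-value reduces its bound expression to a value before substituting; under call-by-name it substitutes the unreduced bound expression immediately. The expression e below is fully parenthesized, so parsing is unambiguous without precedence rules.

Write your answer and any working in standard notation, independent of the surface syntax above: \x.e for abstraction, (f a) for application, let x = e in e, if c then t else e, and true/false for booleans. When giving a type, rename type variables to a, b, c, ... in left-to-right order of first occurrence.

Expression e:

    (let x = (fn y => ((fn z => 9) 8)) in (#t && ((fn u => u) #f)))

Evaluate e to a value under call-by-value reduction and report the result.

Derivation:
step 0: (let x = (\y.((\z.9) 8)) in (true && ((\u.u) false)))
step 1: [let@root] (true && ((\u.u) false))
step 2: [beta@1] (true && false)
step 3: [delta@root] false

Answer: false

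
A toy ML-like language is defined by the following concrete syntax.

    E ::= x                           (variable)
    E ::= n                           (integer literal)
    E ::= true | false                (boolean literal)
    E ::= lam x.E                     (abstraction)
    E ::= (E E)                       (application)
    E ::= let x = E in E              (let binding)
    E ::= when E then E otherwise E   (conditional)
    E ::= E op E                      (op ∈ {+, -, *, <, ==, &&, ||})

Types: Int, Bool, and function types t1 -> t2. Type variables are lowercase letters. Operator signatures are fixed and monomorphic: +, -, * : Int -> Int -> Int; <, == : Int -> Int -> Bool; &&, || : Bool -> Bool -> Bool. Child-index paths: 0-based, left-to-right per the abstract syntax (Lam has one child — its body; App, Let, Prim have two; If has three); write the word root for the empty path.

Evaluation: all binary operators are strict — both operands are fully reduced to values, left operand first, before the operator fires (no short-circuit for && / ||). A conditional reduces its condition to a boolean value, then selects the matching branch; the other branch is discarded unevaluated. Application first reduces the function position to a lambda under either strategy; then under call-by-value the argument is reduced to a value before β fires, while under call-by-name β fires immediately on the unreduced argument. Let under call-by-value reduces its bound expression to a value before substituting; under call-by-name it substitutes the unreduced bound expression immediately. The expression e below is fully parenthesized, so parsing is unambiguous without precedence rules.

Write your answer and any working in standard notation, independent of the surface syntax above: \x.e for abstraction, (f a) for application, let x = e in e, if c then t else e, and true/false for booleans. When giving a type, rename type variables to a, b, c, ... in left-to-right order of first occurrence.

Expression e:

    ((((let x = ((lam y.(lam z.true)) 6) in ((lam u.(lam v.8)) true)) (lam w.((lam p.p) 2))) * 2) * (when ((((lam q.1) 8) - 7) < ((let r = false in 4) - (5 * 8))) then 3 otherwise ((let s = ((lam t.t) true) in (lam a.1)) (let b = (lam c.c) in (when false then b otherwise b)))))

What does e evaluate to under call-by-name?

Derivation:
step 0: ((((let x = ((\y.(\z.true)) 6) in ((\u.(\v.8)) true)) (\w.((\p.p) 2))) * 2) * (if ((((\q.1) 8) - 7) < ((let r = false in 4) - (5 * 8))) then 3 else ((let s = ((\t.t) true) in (\a.1)) (let b = (\c.c) in (if false then b else b)))))
step 1: [let@0.0.0] (((((\u.(\v.8)) true) (\w.((\p.p) 2))) * 2) * (if ((((\q.1) 8) - 7) < ((let r = false in 4) - (5 * 8))) then 3 else ((let s = ((\t.t) true) in (\a.1)) (let b = (\c.c) in (if false then b else b)))))
step 2: [beta@0.0.0] ((((\v.8) (\w.((\p.p) 2))) * 2) * (if ((((\q.1) 8) - 7) < ((let r = false in 4) - (5 * 8))) then 3 else ((let s = ((\t.t) true) in (\a.1)) (let b = (\c.c) in (if false then b else b)))))
step 3: [beta@0.0] ((8 * 2) * (if ((((\q.1) 8) - 7) < ((let r = false in 4) - (5 * 8))) then 3 else ((let s = ((\t.t) true) in (\a.1)) (let b = (\c.c) in (if false then b else b)))))
step 4: [delta@0] (16 * (if ((((\q.1) 8) - 7) < ((let r = false in 4) - (5 * 8))) then 3 else ((let s = ((\t.t) true) in (\a.1)) (let b = (\c.c) in (if false then b else b)))))
step 5: [beta@1.0.0.0] (16 * (if ((1 - 7) < ((let r = false in 4) - (5 * 8))) then 3 else ((let s = ((\t.t) true) in (\a.1)) (let b = (\c.c) in (if false then b else b)))))
step 6: [delta@1.0.0] (16 * (if (-6 < ((let r = false in 4) - (5 * 8))) then 3 else ((let s = ((\t.t) true) in (\a.1)) (let b = (\c.c) in (if false then b else b)))))
step 7: [let@1.0.1.0] (16 * (if (-6 < (4 - (5 * 8))) then 3 else ((let s = ((\t.t) true) in (\a.1)) (let b = (\c.c) in (if false then b else b)))))
step 8: [delta@1.0.1.1] (16 * (if (-6 < (4 - 40)) then 3 else ((let s = ((\t.t) true) in (\a.1)) (let b = (\c.c) in (if false then b else b)))))
step 9: [delta@1.0.1] (16 * (if (-6 < -36) then 3 else ((let s = ((\t.t) true) in (\a.1)) (let b = (\c.c) in (if false then b else b)))))
step 10: [delta@1.0] (16 * (if false then 3 else ((let s = ((\t.t) true) in (\a.1)) (let b = (\c.c) in (if false then b else b)))))
step 11: [if@1] (16 * ((let s = ((\t.t) true) in (\a.1)) (let b = (\c.c) in (if false then b else b))))
step 12: [let@1.0] (16 * ((\a.1) (let b = (\c.c) in (if false then b else b))))
step 13: [beta@1] (16 * 1)
step 14: [delta@root] 16

Answer: 16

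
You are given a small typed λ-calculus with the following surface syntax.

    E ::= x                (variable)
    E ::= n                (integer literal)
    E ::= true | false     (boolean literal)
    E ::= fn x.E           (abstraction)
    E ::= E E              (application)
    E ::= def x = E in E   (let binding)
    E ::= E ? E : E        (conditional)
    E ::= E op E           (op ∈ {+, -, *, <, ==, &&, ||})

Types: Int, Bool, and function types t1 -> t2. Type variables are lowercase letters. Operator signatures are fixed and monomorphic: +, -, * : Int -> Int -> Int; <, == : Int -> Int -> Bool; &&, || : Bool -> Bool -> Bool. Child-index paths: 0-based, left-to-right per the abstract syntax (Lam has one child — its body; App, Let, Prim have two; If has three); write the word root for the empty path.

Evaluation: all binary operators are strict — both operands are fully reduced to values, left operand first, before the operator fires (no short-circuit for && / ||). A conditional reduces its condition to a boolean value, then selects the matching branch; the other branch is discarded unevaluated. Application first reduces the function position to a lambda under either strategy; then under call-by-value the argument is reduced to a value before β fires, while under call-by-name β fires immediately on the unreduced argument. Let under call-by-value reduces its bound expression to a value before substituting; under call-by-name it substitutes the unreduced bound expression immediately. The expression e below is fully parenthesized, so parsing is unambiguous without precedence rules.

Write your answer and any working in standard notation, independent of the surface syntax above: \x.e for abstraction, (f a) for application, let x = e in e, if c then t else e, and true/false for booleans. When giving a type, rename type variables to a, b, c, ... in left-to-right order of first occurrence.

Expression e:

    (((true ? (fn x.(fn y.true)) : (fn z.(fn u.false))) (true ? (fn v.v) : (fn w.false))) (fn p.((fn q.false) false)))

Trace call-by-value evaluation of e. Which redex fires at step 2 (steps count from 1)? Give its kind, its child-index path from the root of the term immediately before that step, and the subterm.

Working:
step 0: (((if true then (\x.(\y.true)) else (\z.(\u.false))) (if true then (\v.v) else (\w.false))) (\p.((\q.false) false)))
step 1: [if@0.0] (((\x.(\y.true)) (if true then (\v.v) else (\w.false))) (\p.((\q.false) false)))
step 2: [if@0.1] (((\x.(\y.true)) (\v.v)) (\p.((\q.false) false)))

Answer: if at 0.1 : (if true then (\v.v) else (\w.false))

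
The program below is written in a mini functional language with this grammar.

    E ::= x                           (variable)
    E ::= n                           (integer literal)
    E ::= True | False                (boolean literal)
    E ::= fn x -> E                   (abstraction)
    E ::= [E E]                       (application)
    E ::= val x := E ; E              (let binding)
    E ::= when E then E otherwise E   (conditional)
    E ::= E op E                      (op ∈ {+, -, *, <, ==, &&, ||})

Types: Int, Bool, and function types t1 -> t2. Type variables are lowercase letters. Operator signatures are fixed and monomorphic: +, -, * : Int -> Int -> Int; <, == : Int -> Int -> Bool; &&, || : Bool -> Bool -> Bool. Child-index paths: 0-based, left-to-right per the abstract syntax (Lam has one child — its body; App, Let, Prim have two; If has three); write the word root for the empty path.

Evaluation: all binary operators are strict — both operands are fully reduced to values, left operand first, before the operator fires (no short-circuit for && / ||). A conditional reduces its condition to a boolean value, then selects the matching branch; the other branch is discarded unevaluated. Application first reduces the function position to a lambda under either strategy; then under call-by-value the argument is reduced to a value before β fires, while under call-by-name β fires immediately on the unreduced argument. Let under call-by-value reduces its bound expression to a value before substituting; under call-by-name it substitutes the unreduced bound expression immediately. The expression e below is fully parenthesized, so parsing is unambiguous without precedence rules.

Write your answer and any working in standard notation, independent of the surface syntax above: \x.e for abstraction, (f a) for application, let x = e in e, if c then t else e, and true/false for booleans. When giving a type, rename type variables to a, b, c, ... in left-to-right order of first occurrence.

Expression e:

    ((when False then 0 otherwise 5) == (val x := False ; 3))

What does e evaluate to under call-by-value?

Answer: false

Trace:
step 0: ((if false then 0 else 5) == (let x = false in 3))
step 1: [if@0] (5 == (let x = false in 3))
step 2: [let@1] (5 == 3)
step 3: [delta@root] false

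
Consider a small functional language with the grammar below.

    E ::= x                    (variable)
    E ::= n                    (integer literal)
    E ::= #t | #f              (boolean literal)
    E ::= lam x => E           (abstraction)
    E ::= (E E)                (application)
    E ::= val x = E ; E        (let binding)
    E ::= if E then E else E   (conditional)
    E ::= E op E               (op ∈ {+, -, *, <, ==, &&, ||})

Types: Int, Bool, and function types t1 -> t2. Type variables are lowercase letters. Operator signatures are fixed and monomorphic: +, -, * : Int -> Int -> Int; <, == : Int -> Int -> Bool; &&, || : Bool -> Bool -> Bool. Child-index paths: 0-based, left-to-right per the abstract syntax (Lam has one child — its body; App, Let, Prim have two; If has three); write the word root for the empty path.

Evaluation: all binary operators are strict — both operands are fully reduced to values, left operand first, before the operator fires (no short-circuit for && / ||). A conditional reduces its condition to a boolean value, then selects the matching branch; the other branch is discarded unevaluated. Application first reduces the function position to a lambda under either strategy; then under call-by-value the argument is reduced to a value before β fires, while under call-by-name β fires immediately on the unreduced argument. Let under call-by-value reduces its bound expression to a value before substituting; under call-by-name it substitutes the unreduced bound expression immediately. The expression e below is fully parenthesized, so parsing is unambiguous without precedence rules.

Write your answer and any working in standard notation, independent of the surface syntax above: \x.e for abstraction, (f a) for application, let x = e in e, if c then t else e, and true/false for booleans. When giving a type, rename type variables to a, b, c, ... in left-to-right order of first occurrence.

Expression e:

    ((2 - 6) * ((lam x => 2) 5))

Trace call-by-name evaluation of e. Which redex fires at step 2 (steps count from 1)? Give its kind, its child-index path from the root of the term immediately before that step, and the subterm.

Answer: beta at 1 : ((\x.2) 5)

Derivation:
step 0: ((2 - 6) * ((\x.2) 5))
step 1: [delta@0] (-4 * ((\x.2) 5))
step 2: [beta@1] (-4 * 2)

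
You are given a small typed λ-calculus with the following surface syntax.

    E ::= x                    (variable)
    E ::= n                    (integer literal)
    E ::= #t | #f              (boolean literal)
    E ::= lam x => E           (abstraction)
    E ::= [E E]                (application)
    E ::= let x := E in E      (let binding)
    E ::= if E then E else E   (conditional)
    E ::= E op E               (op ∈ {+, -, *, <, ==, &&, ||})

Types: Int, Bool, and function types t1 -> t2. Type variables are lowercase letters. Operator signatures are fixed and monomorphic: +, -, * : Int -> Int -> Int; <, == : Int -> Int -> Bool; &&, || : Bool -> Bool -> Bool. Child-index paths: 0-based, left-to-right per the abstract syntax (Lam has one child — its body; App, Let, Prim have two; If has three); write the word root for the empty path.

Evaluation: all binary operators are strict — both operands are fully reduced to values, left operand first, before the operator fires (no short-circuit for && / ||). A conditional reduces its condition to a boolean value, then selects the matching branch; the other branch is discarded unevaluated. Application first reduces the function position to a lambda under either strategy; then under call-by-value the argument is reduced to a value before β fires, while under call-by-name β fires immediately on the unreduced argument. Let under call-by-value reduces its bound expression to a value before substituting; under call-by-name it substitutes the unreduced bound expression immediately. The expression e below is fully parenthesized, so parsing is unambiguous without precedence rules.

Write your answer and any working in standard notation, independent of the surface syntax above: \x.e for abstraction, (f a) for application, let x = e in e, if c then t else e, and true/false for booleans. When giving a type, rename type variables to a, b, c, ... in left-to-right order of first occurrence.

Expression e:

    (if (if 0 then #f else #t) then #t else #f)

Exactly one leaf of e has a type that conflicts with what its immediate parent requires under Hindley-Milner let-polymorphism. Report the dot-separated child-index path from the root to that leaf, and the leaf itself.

Answer: 0.0 : 0

Working:
  unify Int ~ Bool
  FAIL: mismatch Int ~ Bool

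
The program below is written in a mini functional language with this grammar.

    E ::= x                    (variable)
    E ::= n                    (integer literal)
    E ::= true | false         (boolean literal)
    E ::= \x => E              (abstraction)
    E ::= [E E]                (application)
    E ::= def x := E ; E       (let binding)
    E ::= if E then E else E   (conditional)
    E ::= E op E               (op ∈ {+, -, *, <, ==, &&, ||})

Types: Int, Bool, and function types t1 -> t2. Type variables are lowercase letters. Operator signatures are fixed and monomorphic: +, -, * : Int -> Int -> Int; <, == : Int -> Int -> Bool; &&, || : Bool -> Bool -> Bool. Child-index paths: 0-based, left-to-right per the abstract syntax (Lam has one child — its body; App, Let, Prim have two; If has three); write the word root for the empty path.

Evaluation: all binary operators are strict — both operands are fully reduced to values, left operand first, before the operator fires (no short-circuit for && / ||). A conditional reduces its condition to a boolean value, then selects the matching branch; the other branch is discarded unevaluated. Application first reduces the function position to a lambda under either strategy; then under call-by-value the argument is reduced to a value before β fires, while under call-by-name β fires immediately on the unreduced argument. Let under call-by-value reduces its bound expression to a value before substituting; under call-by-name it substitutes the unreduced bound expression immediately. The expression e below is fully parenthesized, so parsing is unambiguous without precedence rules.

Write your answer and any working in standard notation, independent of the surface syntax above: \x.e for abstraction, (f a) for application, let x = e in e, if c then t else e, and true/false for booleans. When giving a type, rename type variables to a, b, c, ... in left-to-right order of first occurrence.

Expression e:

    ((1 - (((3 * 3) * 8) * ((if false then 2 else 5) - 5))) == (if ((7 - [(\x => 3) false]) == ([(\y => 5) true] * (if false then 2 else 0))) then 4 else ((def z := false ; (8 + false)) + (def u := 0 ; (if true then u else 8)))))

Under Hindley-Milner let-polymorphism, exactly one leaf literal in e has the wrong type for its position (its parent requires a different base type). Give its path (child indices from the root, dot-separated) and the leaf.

Working:
  unify Int ~ Int
  unify Int ~ Int
  unify Int ~ Int
  unify Int ~ Int
  unify Int ~ Int
  unify Int ~ Int
  unify Bool ~ Bool
  unify Int ~ Int
  unify Int ~ Int
  unify Int ~ Int
  unify Int ~ Int
  unify Int ~ Int
  unify Int ~ Int
  unify Int ~ Int
\x._ : a -> Int
  unify a -> Int ~ Bool -> b
  unify a ~ Bool
  unify Int ~ b
_ _ : Int
  unify Int ~ Int
  unify Int ~ Int
\y._ : c -> Int
  unify c -> Int ~ Bool -> d
  unify c ~ Bool
  unify Int ~ d
_ _ : Int
  unify Int ~ Int
  unify Bool ~ Bool
  unify Int ~ Int
  unify Int ~ Int
  unify Int ~ Int
  unify Bool ~ Bool
let z : Bool
  unify Int ~ Int
  unify Bool ~ Int
  FAIL: mismatch Bool ~ Int

Answer: 1.2.0.1.1 : false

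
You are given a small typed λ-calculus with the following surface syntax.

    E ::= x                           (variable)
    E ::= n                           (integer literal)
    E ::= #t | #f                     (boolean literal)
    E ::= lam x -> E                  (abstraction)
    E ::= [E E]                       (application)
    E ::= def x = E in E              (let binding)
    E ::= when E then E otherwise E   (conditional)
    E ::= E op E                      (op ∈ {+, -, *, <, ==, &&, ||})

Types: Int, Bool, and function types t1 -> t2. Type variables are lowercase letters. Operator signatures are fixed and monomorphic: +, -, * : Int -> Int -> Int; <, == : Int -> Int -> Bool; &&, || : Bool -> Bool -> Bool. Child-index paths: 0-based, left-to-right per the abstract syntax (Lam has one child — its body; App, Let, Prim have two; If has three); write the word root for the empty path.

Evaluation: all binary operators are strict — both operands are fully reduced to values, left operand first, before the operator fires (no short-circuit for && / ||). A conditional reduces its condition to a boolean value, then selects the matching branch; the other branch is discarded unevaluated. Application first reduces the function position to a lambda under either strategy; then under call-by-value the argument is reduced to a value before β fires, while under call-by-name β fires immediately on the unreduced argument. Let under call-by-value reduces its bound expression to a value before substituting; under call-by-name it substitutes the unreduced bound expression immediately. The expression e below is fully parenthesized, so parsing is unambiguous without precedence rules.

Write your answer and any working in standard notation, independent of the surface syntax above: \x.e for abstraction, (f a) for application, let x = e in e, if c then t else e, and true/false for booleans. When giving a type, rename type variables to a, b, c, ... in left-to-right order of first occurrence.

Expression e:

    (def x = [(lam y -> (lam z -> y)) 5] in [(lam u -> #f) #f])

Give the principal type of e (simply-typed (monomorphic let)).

Answer: Bool

Working:
y : a
\z._ : b -> a
\y._ : a -> b -> a
  unify a -> b -> a ~ Int -> c
  unify a ~ Int
  unify b -> Int ~ c
_ _ : b -> Int
let x : b -> Int
\u._ : d -> Bool
  unify d -> Bool ~ Bool -> e
  unify d ~ Bool
  unify Bool ~ e
_ _ : Bool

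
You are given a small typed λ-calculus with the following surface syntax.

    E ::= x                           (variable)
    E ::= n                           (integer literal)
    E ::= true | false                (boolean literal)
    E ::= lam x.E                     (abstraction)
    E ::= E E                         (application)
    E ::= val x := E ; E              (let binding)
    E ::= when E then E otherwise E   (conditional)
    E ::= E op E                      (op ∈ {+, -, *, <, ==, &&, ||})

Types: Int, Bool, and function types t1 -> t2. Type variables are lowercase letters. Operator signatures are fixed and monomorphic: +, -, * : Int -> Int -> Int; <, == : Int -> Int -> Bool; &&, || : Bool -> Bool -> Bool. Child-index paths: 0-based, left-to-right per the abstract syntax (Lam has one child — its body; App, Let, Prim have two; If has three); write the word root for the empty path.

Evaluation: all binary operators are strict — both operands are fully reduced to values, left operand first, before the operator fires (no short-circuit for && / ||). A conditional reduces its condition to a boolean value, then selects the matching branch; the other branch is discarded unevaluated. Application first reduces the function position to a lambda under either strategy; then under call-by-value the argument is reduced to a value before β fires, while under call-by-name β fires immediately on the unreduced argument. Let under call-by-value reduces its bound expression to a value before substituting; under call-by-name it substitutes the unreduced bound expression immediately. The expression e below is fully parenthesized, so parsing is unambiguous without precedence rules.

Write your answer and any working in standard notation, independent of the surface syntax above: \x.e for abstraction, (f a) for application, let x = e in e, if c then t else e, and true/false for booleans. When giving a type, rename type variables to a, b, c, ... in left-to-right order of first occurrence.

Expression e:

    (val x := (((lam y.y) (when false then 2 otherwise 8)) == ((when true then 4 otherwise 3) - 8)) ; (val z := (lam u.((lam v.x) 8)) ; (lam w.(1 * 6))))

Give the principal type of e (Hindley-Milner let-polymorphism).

Answer: a -> Int

Working:
y : a
\y._ : a -> a
  unify Bool ~ Bool
  unify Int ~ Int
  unify a -> a ~ Int -> b
  unify a ~ Int
  unify Int ~ b
_ _ : Int
  unify Int ~ Int
  unify Bool ~ Bool
  unify Int ~ Int
  unify Int ~ Int
  unify Int ~ Int
  unify Int ~ Int
let x : Bool
x : Bool
\v._ : d -> Bool
  unify d -> Bool ~ Int -> e
  unify d ~ Int
  unify Bool ~ e
_ _ : Bool
\u._ : c -> Bool
let z : forall. c -> Bool
  unify Int ~ Int
  unify Int ~ Int
\w._ : f -> Int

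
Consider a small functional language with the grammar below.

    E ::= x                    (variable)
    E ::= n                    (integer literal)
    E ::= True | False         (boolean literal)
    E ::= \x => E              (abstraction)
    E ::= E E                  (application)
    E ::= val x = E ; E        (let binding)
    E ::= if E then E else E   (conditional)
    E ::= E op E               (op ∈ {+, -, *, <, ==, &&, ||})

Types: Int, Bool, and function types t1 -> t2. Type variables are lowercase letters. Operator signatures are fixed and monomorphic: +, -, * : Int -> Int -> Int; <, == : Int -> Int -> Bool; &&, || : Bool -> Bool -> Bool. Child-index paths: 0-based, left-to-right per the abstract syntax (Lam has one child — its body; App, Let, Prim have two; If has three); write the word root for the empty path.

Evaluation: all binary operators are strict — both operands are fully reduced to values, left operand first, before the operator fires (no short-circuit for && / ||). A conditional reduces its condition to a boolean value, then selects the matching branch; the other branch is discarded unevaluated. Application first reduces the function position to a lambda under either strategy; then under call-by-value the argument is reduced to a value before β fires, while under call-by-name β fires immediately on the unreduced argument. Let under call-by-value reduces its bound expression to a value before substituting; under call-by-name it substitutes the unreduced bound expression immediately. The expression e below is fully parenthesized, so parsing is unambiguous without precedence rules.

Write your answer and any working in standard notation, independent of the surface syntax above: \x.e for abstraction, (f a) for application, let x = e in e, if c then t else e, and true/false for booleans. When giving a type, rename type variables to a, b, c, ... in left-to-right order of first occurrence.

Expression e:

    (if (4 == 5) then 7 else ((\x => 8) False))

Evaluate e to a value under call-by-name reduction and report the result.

Answer: 8

Derivation:
step 0: (if (4 == 5) then 7 else ((\x.8) false))
step 1: [delta@0] (if false then 7 else ((\x.8) false))
step 2: [if@root] ((\x.8) false)
step 3: [beta@root] 8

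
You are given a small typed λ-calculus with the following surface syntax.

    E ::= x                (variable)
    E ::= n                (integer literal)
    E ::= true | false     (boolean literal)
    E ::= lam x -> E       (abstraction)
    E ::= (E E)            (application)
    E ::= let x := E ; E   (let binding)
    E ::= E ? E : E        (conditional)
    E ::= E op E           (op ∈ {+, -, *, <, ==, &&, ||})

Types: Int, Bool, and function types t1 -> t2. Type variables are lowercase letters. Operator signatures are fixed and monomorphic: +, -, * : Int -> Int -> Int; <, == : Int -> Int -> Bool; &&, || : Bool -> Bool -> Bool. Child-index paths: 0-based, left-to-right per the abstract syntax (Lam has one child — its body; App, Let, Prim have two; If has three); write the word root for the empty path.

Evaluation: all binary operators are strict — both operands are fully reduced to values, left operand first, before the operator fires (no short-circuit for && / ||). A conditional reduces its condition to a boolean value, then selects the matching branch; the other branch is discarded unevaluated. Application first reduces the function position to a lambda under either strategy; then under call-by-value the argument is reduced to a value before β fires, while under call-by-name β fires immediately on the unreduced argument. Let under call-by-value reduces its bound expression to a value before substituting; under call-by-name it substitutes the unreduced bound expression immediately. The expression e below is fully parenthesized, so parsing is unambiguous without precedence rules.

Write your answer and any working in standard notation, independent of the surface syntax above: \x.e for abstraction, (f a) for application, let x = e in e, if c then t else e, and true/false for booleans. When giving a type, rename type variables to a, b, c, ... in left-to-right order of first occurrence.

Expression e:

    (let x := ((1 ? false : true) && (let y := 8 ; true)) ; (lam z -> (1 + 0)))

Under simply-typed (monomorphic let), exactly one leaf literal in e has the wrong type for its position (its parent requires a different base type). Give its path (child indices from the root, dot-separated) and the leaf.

Answer: 0.0.0 : 1

Derivation:
  unify Int ~ Bool
  FAIL: mismatch Int ~ Bool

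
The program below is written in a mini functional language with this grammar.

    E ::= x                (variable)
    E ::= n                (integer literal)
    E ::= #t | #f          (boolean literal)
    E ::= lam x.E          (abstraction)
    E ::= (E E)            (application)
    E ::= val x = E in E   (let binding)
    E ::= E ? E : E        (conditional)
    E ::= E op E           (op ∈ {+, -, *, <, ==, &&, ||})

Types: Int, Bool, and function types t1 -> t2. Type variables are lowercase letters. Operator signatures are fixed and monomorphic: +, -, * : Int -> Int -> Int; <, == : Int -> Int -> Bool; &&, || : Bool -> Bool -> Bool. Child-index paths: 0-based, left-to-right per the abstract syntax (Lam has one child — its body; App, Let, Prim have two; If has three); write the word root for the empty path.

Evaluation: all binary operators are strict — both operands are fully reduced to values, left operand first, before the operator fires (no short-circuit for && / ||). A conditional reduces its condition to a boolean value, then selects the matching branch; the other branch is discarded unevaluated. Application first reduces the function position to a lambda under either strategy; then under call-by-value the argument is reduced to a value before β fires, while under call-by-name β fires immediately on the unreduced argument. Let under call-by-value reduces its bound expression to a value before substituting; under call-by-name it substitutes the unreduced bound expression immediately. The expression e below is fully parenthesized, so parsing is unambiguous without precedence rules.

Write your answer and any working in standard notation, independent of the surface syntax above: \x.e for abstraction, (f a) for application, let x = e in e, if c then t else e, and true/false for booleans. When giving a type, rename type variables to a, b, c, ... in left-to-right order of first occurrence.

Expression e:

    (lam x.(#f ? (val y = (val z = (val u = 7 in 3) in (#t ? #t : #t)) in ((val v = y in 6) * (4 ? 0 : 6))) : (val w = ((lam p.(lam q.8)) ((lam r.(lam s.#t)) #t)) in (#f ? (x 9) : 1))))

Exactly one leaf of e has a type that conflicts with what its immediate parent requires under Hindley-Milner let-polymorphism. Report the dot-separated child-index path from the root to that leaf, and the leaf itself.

Answer: 0.1.1.1.0 : 4

Trace:
  unify Bool ~ Bool
let u : Int
let z : Int
  unify Bool ~ Bool
  unify Bool ~ Bool
let y : Bool
y : Bool
let v : Bool
  unify Int ~ Int
  unify Int ~ Bool
  FAIL: mismatch Int ~ Bool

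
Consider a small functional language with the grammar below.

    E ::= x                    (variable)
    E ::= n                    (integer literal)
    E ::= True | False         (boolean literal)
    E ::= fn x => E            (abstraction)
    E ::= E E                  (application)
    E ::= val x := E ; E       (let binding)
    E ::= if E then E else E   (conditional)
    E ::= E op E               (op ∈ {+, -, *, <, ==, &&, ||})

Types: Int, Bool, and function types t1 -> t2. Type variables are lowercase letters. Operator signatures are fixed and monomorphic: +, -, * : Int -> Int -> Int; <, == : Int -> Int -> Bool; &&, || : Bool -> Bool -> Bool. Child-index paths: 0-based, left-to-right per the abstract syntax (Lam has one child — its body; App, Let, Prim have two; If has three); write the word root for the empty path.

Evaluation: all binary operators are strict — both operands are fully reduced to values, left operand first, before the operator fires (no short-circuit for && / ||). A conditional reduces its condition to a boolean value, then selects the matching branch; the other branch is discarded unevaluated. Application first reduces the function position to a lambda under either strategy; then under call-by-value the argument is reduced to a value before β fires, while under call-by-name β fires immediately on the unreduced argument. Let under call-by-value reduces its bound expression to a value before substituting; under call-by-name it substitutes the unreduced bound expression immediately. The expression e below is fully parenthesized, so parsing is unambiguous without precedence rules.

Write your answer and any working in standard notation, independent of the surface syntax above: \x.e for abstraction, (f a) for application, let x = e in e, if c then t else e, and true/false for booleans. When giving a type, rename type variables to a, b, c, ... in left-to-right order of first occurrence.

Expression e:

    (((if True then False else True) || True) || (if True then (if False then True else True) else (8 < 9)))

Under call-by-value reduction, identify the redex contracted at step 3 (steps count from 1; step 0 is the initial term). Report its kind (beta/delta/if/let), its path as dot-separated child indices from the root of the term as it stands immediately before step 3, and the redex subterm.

Derivation:
step 0: (((if true then false else true) || true) || (if true then (if false then true else true) else (8 < 9)))
step 1: [if@0.0] ((false || true) || (if true then (if false then true else true) else (8 < 9)))
step 2: [delta@0] (true || (if true then (if false then true else true) else (8 < 9)))
step 3: [if@1] (true || (if false then true else true))

Answer: if at 1 : (if true then (if false then true else true) else (8 < 9))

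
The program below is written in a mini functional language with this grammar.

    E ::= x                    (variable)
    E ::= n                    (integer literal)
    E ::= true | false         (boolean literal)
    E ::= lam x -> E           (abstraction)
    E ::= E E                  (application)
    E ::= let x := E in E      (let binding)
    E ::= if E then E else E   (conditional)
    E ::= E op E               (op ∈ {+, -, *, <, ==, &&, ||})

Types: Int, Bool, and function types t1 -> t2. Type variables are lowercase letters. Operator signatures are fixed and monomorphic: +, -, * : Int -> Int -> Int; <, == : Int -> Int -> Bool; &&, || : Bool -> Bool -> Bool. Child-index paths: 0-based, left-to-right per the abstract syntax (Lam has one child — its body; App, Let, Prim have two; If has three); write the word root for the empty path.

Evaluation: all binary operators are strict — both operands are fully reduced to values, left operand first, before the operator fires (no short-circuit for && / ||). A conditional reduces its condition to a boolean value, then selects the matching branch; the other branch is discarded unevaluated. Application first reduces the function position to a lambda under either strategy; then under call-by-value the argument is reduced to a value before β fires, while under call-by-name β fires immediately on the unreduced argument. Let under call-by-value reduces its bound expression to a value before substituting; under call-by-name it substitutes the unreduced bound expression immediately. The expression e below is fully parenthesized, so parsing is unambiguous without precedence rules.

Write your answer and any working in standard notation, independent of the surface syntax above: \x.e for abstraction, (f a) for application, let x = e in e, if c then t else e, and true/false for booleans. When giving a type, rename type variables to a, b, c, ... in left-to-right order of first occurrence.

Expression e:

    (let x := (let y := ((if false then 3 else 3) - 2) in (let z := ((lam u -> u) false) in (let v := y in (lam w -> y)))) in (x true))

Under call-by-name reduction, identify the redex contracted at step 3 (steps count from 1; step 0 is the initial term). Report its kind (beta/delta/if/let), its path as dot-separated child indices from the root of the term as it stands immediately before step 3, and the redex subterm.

Answer: let at 0 : (let z = ((\u.u) false) in (let v = ((if false then 3 else 3) - 2) in (\w.((if false then 3 else 3) - 2))))

Working:
step 0: (let x = (let y = ((if false then 3 else 3) - 2) in (let z = ((\u.u) false) in (let v = y in (\w.y)))) in (x true))
step 1: [let@root] ((let y = ((if false then 3 else 3) - 2) in (let z = ((\u.u) false) in (let v = y in (\w.y)))) true)
step 2: [let@0] ((let z = ((\u.u) false) in (let v = ((if false then 3 else 3) - 2) in (\w.((if false then 3 else 3) - 2)))) true)
step 3: [let@0] ((let v = ((if false then 3 else 3) - 2) in (\w.((if false then 3 else 3) - 2))) true)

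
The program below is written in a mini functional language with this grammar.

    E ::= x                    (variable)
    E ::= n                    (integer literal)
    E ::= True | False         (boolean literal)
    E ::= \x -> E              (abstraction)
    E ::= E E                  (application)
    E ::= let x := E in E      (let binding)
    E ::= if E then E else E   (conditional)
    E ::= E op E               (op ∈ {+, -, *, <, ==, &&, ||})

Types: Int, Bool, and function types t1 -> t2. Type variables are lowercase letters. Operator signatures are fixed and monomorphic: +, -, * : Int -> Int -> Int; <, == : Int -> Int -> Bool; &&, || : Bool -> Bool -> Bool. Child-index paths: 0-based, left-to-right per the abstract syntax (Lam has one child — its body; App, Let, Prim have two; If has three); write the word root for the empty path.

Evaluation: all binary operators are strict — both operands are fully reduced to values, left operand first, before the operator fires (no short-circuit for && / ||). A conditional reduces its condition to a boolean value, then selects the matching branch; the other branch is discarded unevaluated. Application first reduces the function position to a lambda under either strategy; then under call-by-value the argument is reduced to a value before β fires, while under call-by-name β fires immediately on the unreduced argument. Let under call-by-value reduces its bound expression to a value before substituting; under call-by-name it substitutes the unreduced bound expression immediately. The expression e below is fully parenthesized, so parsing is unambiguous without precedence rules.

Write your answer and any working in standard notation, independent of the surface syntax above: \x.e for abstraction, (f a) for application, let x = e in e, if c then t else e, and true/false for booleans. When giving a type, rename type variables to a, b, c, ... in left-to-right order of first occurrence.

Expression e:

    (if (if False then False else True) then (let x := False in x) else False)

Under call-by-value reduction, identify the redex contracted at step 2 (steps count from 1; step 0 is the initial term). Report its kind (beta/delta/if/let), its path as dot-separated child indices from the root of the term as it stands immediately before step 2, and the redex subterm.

Working:
step 0: (if (if false then false else true) then (let x = false in x) else false)
step 1: [if@0] (if true then (let x = false in x) else false)
step 2: [if@root] (let x = false in x)

Answer: if at root : (if true then (let x = false in x) else false)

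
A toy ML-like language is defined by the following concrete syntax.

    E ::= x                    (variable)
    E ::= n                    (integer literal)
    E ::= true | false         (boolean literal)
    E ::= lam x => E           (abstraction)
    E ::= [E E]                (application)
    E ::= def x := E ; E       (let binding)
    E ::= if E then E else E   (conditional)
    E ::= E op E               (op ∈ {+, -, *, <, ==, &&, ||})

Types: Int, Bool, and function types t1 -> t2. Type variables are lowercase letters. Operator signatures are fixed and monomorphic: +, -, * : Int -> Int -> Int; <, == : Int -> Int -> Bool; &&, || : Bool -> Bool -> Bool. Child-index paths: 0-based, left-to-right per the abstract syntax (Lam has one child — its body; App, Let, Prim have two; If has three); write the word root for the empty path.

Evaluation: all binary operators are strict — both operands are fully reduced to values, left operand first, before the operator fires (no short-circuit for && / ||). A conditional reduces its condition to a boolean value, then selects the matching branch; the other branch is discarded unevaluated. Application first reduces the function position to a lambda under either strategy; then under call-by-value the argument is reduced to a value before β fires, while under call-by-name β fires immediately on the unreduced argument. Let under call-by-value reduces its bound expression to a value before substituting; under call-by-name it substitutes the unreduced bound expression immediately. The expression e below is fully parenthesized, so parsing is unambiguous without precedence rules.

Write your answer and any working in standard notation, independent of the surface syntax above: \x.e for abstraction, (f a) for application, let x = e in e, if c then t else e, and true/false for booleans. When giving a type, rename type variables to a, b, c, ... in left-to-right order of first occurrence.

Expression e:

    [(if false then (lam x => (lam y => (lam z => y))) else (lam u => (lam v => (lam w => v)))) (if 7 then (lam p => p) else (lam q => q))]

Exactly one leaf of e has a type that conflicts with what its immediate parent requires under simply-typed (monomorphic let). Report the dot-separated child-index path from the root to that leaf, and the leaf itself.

Answer: 1.0 : 7

Trace:
  unify Bool ~ Bool
y : b
\z._ : c -> b
\y._ : b -> c -> b
\x._ : a -> b -> c -> b
v : e
\w._ : f -> e
\v._ : e -> f -> e
\u._ : d -> e -> f -> e
  unify a -> b -> c -> b ~ d -> e -> f -> e
  unify a ~ d
  unify b -> c -> b ~ e -> f -> e
  unify b ~ e
  unify c -> e ~ f -> e
  unify c ~ f
  unify e ~ e
  unify Int ~ Bool
  FAIL: mismatch Int ~ Bool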